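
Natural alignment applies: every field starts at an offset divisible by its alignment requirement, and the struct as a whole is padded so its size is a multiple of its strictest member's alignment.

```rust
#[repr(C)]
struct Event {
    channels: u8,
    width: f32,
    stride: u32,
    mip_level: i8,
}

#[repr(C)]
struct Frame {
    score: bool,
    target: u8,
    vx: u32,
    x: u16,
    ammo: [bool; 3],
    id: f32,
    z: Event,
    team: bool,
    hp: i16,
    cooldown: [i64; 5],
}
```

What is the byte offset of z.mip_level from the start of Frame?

Event: 0..1  channels  (1B, 1-aligned); 1..4  -- padding (3B); 4..8  width  (4B, 4-aligned); 8..12  stride  (4B, 4-aligned); 12..13  mip_level  (1B, 1-aligned); 13..16  -- tail padding (3B); sizeof = 16, alignof = 4
0..1  score  (1B, 1-aligned)
1..2  target  (1B, 1-aligned)
2..4  -- padding (2B)
4..8  vx  (4B, 4-aligned)
8..10  x  (2B, 2-aligned)
10..13  ammo  (3B, 1-aligned)
13..16  -- padding (3B)
16..20  id  (4B, 4-aligned)
20..36  z  (16B, 4-aligned)
within Event: mip_level at 12
20 + 12 = 32

32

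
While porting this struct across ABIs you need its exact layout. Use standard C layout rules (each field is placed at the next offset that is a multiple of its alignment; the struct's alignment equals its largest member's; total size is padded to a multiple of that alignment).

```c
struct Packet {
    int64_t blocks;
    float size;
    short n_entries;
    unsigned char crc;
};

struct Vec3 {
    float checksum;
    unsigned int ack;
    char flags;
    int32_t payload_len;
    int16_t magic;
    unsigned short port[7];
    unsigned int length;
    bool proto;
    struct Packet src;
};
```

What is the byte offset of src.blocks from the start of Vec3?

Packet: blocks at 0 (size 8, align 8) → ends 8; size at 8 (size 4, align 4) → ends 12; n_entries at 12 (size 2, align 2) → ends 14; crc at 14 (size 1, align 1) → ends 15; tail pad 1 to reach multiple of 8; total 16 bytes, alignment 8
checksum at 0 (size 4, align 4) → ends 4
ack at 4 (size 4, align 4) → ends 8
flags at 8 (size 1, align 1) → ends 9
pad 3 to align 4 for payload_len
payload_len at 12 (size 4, align 4) → ends 16
magic at 16 (size 2, align 2) → ends 18
port at 18 (size 14, align 2) → ends 32
length at 32 (size 4, align 4) → ends 36
proto at 36 (size 1, align 1) → ends 37
pad 3 to align 8 for src
src at 40 (size 16, align 8) → ends 56
within Packet: blocks at 0
40 + 0 = 40

40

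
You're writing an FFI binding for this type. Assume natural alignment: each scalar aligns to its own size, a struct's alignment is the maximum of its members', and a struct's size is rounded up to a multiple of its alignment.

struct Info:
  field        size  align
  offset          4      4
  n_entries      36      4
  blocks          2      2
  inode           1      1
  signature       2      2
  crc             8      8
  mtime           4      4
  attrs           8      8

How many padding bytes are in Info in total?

7

offset at 0 (size 4, align 4) → ends 4
n_entries at 4 (size 36, align 4) → ends 40
blocks at 40 (size 2, align 2) → ends 42
inode at 42 (size 1, align 1) → ends 43
pad 1 to align 2 for signature
signature at 44 (size 2, align 2) → ends 46
pad 2 to align 8 for crc
crc at 48 (size 8, align 8) → ends 56
mtime at 56 (size 4, align 4) → ends 60
pad 4 to align 8 for attrs
attrs at 64 (size 8, align 8) → ends 72
total 72 bytes, alignment 8
data bytes 65, size 72 → padding 7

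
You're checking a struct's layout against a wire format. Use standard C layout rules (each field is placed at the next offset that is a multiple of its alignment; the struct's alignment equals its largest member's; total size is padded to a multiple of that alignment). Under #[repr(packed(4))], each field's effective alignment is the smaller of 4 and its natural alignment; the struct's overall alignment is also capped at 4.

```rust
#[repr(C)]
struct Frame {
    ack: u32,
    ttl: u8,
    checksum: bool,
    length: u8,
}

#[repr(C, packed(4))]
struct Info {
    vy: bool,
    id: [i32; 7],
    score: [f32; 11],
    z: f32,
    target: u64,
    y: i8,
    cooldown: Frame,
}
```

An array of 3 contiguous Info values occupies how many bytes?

300

Frame: ack at 0 (size 4, align 4) → ends 4; ttl at 4 (size 1, align 1) → ends 5; checksum at 5 (size 1, align 1) → ends 6; length at 6 (size 1, align 1) → ends 7; tail pad 1 to reach multiple of 4; total 8 bytes, alignment 4
vy at 0 (size 1, align 1) → ends 1
pad 3 to align 4 for id
id at 4 (size 28, align 4) → ends 32
score at 32 (size 44, align 4) → ends 76
z at 76 (size 4, align 4) → ends 80
target at 80 (size 8, align 4) → ends 88
y at 88 (size 1, align 1) → ends 89
pad 3 to align 4 for cooldown
cooldown at 92 (size 8, align 4) → ends 100
total 100 bytes, alignment 4
array of 3: 3 × 100 = 300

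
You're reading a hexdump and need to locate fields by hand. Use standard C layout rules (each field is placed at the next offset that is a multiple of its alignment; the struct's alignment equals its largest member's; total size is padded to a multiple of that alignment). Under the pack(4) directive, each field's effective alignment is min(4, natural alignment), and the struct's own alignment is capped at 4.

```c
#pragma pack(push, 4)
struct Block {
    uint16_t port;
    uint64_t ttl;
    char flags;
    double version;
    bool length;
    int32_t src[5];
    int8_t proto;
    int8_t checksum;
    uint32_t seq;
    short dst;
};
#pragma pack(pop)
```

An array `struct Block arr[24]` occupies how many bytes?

@0: port [2B, align 2] → 2
+2 pad (align 4)
@4: ttl [8B, align 4] → 12
@12: flags [1B, align 1] → 13
+3 pad (align 4)
@16: version [8B, align 4] → 24
@24: length [1B, align 1] → 25
+3 pad (align 4)
@28: src [20B, align 4] → 48
@48: proto [1B, align 1] → 49
@49: checksum [1B, align 1] → 50
+2 pad (align 4)
@52: seq [4B, align 4] → 56
@56: dst [2B, align 2] → 58
+2 tail pad (align 4)
size 60, align 4
array of 24: 24 × 60 = 1440

1440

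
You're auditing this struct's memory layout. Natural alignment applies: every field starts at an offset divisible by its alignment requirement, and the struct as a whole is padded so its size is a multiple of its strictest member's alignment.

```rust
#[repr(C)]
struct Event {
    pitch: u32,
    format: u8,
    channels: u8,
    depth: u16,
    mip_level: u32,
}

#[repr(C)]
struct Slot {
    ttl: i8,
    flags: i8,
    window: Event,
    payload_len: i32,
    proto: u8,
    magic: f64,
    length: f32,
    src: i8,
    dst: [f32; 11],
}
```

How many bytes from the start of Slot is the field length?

Event: 0..4  pitch  (4B, 4-aligned); 4..5  format  (1B, 1-aligned); 5..6  channels  (1B, 1-aligned); 6..8  depth  (2B, 2-aligned); 8..12  mip_level  (4B, 4-aligned); sizeof = 12, alignof = 4
0..1  ttl  (1B, 1-aligned)
1..2  flags  (1B, 1-aligned)
2..4  -- padding (2B)
4..16  window  (12B, 4-aligned)
16..20  payload_len  (4B, 4-aligned)
20..21  proto  (1B, 1-aligned)
21..24  -- padding (3B)
24..32  magic  (8B, 8-aligned)
32..36  length  (4B, 4-aligned)

32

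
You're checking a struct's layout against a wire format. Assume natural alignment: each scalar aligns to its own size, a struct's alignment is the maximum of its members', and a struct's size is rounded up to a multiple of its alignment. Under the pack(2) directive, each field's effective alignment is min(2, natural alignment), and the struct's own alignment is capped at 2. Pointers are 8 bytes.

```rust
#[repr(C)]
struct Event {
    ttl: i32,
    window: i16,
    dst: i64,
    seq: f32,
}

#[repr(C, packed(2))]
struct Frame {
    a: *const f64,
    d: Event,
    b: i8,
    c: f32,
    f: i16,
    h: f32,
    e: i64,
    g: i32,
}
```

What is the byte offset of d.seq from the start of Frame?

24

Event: 0..4  ttl  (4B, 4-aligned); 4..6  window  (2B, 2-aligned); 6..8  -- padding (2B); 8..16  dst  (8B, 8-aligned); 16..20  seq  (4B, 4-aligned); 20..24  -- tail padding (4B); sizeof = 24, alignof = 8
0..8  a  (8B, 2-aligned)
8..32  d  (24B, 2-aligned)
within Event: seq at 16
8 + 16 = 24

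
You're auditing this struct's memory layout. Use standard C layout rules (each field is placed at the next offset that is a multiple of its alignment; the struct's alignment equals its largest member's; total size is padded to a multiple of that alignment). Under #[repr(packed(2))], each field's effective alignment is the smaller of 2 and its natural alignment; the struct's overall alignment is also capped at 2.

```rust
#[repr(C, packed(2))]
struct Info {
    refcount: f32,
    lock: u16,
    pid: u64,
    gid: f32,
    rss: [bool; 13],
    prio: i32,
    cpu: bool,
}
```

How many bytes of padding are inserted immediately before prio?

0..4  refcount  (4B, 2-aligned)
4..6  lock  (2B, 2-aligned)
6..14  pid  (8B, 2-aligned)
14..18  gid  (4B, 2-aligned)
18..31  rss  (13B, 1-aligned)
31..32  -- padding (1B)
32..36  prio  (4B, 2-aligned)

1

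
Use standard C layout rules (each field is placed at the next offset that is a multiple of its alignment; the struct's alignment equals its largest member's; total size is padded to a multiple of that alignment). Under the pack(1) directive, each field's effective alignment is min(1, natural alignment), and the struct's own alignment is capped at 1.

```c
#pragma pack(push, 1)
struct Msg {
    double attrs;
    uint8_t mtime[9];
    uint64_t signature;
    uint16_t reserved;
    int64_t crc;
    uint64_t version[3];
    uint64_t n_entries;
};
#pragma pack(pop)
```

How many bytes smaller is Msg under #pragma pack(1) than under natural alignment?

natural layout:
  attrs at 0 (size 8, align 8) → ends 8
  mtime at 8 (size 9, align 1) → ends 17
  pad 7 to align 8 for signature
  signature at 24 (size 8, align 8) → ends 32
  reserved at 32 (size 2, align 2) → ends 34
  pad 6 to align 8 for crc
  crc at 40 (size 8, align 8) → ends 48
  version at 48 (size 24, align 8) → ends 72
  n_entries at 72 (size 8, align 8) → ends 80
  total 80 bytes, alignment 8
packed(1) layout:
  attrs at 0 (size 8, align 1) → ends 8
  mtime at 8 (size 9, align 1) → ends 17
  signature at 17 (size 8, align 1) → ends 25
  reserved at 25 (size 2, align 1) → ends 27
  crc at 27 (size 8, align 1) → ends 35
  version at 35 (size 24, align 1) → ends 59
  n_entries at 59 (size 8, align 1) → ends 67
  total 67 bytes, alignment 1
80 − 67 = 13

13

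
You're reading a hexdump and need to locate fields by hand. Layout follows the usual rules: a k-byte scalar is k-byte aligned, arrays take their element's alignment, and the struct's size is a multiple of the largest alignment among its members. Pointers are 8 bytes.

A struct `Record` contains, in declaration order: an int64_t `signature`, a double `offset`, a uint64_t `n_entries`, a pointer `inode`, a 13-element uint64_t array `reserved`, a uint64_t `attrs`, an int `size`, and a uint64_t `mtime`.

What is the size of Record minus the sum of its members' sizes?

4

@0: signature [8B, align 8] → 8
@8: offset [8B, align 8] → 16
@16: n_entries [8B, align 8] → 24
@24: inode [8B, align 8] → 32
@32: reserved [104B, align 8] → 136
@136: attrs [8B, align 8] → 144
@144: size [4B, align 4] → 148
+4 pad (align 8)
@152: mtime [8B, align 8] → 160
size 160, align 8
data bytes 156, size 160 → padding 4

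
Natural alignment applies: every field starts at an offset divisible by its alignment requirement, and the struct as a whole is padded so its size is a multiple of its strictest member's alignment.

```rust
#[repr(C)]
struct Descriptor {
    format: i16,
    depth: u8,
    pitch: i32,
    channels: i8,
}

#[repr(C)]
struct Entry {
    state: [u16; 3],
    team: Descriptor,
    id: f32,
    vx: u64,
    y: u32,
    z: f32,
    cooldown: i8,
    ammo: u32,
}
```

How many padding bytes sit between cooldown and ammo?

3

Descriptor: @0: format [2B, align 2] → 2; @2: depth [1B, align 1] → 3; +1 pad (align 4); @4: pitch [4B, align 4] → 8; @8: channels [1B, align 1] → 9; +3 tail pad (align 4); size 12, align 4
@0: state [6B, align 2] → 6
+2 pad (align 4)
@8: team [12B, align 4] → 20
@20: id [4B, align 4] → 24
@24: vx [8B, align 8] → 32
@32: y [4B, align 4] → 36
@36: z [4B, align 4] → 40
@40: cooldown [1B, align 1] → 41
+3 pad (align 4)
@44: ammo [4B, align 4] → 48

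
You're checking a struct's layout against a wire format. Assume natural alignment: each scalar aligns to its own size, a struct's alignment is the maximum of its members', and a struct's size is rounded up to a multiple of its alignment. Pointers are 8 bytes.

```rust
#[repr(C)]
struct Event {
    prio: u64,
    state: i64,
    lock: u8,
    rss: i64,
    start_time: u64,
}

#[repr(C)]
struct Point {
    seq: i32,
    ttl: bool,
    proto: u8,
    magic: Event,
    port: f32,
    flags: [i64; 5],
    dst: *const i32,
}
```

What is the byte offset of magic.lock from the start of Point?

24

Event: @0: prio [8B, align 8] → 8; @8: state [8B, align 8] → 16; @16: lock [1B, align 1] → 17; +7 pad (align 8); @24: rss [8B, align 8] → 32; @32: start_time [8B, align 8] → 40; size 40, align 8
@0: seq [4B, align 4] → 4
@4: ttl [1B, align 1] → 5
@5: proto [1B, align 1] → 6
+2 pad (align 8)
@8: magic [40B, align 8] → 48
within Event: lock at 16
8 + 16 = 24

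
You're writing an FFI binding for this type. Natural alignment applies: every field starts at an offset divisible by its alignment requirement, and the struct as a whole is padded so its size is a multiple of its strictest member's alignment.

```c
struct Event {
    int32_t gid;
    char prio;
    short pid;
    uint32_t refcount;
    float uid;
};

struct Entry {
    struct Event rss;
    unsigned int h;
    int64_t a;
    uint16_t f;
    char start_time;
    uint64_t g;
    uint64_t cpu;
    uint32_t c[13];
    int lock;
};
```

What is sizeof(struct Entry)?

112

Event: 0..4  gid  (4B, 4-aligned); 4..5  prio  (1B, 1-aligned); 5..6  -- padding (1B); 6..8  pid  (2B, 2-aligned); 8..12  refcount  (4B, 4-aligned); 12..16  uid  (4B, 4-aligned); sizeof = 16, alignof = 4
0..16  rss  (16B, 4-aligned)
16..20  h  (4B, 4-aligned)
20..24  -- padding (4B)
24..32  a  (8B, 8-aligned)
32..34  f  (2B, 2-aligned)
34..35  start_time  (1B, 1-aligned)
35..40  -- padding (5B)
40..48  g  (8B, 8-aligned)
48..56  cpu  (8B, 8-aligned)
56..108  c  (52B, 4-aligned)
108..112  lock  (4B, 4-aligned)
sizeof = 112, alignof = 8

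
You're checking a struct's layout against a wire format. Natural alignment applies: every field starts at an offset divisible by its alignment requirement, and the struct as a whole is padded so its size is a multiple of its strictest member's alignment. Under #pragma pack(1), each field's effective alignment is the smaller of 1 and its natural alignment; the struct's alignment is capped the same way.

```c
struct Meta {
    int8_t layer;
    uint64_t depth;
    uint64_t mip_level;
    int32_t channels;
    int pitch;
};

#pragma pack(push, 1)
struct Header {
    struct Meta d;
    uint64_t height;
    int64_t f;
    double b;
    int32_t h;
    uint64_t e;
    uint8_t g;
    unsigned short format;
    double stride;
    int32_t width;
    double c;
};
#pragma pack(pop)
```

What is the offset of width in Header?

Meta: @0: layer [1B, align 1] → 1; +7 pad (align 8); @8: depth [8B, align 8] → 16; @16: mip_level [8B, align 8] → 24; @24: channels [4B, align 4] → 28; @28: pitch [4B, align 4] → 32; size 32, align 8
@0: d [32B, align 1] → 32
@32: height [8B, align 1] → 40
@40: f [8B, align 1] → 48
@48: b [8B, align 1] → 56
@56: h [4B, align 1] → 60
@60: e [8B, align 1] → 68
@68: g [1B, align 1] → 69
@69: format [2B, align 1] → 71
@71: stride [8B, align 1] → 79
@79: width [4B, align 1] → 83

79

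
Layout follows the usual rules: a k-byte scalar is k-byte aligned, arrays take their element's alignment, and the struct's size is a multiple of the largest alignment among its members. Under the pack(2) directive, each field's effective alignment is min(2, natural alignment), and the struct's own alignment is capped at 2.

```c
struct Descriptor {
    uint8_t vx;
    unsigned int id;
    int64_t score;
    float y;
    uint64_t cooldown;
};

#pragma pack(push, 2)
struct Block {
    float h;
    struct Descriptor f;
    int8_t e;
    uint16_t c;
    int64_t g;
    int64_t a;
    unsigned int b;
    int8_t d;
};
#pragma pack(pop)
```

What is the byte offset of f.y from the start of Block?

Descriptor: vx at 0 (size 1, align 1) → ends 1; pad 3 to align 4 for id; id at 4 (size 4, align 4) → ends 8; score at 8 (size 8, align 8) → ends 16; y at 16 (size 4, align 4) → ends 20; pad 4 to align 8 for cooldown; cooldown at 24 (size 8, align 8) → ends 32; total 32 bytes, alignment 8
h at 0 (size 4, align 2) → ends 4
f at 4 (size 32, align 2) → ends 36
within Descriptor: y at 16
4 + 16 = 20

20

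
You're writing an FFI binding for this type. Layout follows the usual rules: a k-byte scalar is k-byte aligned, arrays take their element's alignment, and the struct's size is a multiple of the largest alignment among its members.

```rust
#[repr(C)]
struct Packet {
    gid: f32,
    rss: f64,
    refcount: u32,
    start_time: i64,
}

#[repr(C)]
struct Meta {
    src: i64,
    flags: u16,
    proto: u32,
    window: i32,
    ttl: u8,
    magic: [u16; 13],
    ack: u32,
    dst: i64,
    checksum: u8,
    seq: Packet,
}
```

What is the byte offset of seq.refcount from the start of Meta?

88

Packet: gid at 0 (size 4, align 4) → ends 4; pad 4 to align 8 for rss; rss at 8 (size 8, align 8) → ends 16; refcount at 16 (size 4, align 4) → ends 20; pad 4 to align 8 for start_time; start_time at 24 (size 8, align 8) → ends 32; total 32 bytes, alignment 8
src at 0 (size 8, align 8) → ends 8
flags at 8 (size 2, align 2) → ends 10
pad 2 to align 4 for proto
proto at 12 (size 4, align 4) → ends 16
window at 16 (size 4, align 4) → ends 20
ttl at 20 (size 1, align 1) → ends 21
pad 1 to align 2 for magic
magic at 22 (size 26, align 2) → ends 48
ack at 48 (size 4, align 4) → ends 52
pad 4 to align 8 for dst
dst at 56 (size 8, align 8) → ends 64
checksum at 64 (size 1, align 1) → ends 65
pad 7 to align 8 for seq
seq at 72 (size 32, align 8) → ends 104
within Packet: refcount at 16
72 + 16 = 88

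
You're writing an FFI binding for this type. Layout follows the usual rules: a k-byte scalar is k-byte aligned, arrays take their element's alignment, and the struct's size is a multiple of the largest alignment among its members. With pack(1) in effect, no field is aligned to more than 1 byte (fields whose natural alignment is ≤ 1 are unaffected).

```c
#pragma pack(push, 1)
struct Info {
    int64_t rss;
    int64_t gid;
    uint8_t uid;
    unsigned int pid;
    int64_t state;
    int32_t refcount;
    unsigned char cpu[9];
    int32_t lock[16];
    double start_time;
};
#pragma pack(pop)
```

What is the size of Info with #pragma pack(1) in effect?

114

0..8  rss  (8B, 1-aligned)
8..16  gid  (8B, 1-aligned)
16..17  uid  (1B, 1-aligned)
17..21  pid  (4B, 1-aligned)
21..29  state  (8B, 1-aligned)
29..33  refcount  (4B, 1-aligned)
33..42  cpu  (9B, 1-aligned)
42..106  lock  (64B, 1-aligned)
106..114  start_time  (8B, 1-aligned)
sizeof = 114, alignof = 1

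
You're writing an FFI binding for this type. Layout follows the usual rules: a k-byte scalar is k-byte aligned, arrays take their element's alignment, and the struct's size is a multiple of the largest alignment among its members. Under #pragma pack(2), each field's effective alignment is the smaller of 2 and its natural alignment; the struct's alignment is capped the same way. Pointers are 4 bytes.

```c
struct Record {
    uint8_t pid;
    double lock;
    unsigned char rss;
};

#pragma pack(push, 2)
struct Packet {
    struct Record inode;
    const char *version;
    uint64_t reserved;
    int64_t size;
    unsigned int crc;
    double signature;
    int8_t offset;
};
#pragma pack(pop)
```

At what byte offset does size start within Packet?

Record: pid at 0 (size 1, align 1) → ends 1; pad 7 to align 8 for lock; lock at 8 (size 8, align 8) → ends 16; rss at 16 (size 1, align 1) → ends 17; tail pad 7 to reach multiple of 8; total 24 bytes, alignment 8
inode at 0 (size 24, align 2) → ends 24
version at 24 (size 4, align 2) → ends 28
reserved at 28 (size 8, align 2) → ends 36
size at 36 (size 8, align 2) → ends 44

36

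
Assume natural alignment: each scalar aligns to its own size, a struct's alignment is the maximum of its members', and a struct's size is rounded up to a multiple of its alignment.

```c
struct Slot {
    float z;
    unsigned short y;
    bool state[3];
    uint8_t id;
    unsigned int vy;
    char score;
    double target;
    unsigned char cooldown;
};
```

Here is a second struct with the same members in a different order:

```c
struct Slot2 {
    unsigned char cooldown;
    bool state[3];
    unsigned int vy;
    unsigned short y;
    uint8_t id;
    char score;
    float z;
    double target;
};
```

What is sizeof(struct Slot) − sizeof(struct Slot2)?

16

@0: z [4B, align 4] → 4
@4: y [2B, align 2] → 6
@6: state [3B, align 1] → 9
@9: id [1B, align 1] → 10
+2 pad (align 4)
@12: vy [4B, align 4] → 16
@16: score [1B, align 1] → 17
+7 pad (align 8)
@24: target [8B, align 8] → 32
@32: cooldown [1B, align 1] → 33
+7 tail pad (align 8)
size 40, align 8
— Slot2 —
@0: cooldown [1B, align 1] → 1
@1: state [3B, align 1] → 4
@4: vy [4B, align 4] → 8
@8: y [2B, align 2] → 10
@10: id [1B, align 1] → 11
@11: score [1B, align 1] → 12
@12: z [4B, align 4] → 16
@16: target [8B, align 8] → 24
size 24, align 8
40 − 24 = 16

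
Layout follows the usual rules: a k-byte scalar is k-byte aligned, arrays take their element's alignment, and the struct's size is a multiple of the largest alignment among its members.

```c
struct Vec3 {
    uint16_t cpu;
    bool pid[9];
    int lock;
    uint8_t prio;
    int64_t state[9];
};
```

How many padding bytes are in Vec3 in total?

cpu at 0 (size 2, align 2) → ends 2
pid at 2 (size 9, align 1) → ends 11
pad 1 to align 4 for lock
lock at 12 (size 4, align 4) → ends 16
prio at 16 (size 1, align 1) → ends 17
pad 7 to align 8 for state
state at 24 (size 72, align 8) → ends 96
total 96 bytes, alignment 8
data bytes 88, size 96 → padding 8

8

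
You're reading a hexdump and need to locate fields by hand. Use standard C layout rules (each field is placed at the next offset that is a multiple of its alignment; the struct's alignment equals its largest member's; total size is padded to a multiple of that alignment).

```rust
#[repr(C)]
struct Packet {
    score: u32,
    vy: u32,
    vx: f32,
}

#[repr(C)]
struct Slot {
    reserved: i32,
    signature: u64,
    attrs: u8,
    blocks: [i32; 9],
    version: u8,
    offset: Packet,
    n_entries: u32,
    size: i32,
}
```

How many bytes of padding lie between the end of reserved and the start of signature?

Packet: @0: score [4B, align 4] → 4; @4: vy [4B, align 4] → 8; @8: vx [4B, align 4] → 12; size 12, align 4
@0: reserved [4B, align 4] → 4
+4 pad (align 8)
@8: signature [8B, align 8] → 16

4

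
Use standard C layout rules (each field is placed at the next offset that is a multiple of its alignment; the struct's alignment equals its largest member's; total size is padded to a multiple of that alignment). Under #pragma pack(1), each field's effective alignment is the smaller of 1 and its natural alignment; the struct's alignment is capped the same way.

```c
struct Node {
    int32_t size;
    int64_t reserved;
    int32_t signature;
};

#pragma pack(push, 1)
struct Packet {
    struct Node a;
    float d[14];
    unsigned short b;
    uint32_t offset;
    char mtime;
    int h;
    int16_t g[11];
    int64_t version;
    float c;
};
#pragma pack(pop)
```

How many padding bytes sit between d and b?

0

Node: 0..4  size  (4B, 4-aligned); 4..8  -- padding (4B); 8..16  reserved  (8B, 8-aligned); 16..20  signature  (4B, 4-aligned); 20..24  -- tail padding (4B); sizeof = 24, alignof = 8
0..24  a  (24B, 1-aligned)
24..80  d  (56B, 1-aligned)
80..82  b  (2B, 1-aligned)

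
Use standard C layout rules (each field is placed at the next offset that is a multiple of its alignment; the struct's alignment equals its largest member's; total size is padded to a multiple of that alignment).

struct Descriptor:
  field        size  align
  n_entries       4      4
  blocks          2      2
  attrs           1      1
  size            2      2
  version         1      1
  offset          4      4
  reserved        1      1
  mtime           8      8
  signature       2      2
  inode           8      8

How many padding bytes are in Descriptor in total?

0..4  n_entries  (4B, 4-aligned)
4..6  blocks  (2B, 2-aligned)
6..7  attrs  (1B, 1-aligned)
7..8  -- padding (1B)
8..10  size  (2B, 2-aligned)
10..11  version  (1B, 1-aligned)
11..12  -- padding (1B)
12..16  offset  (4B, 4-aligned)
16..17  reserved  (1B, 1-aligned)
17..24  -- padding (7B)
24..32  mtime  (8B, 8-aligned)
32..34  signature  (2B, 2-aligned)
34..40  -- padding (6B)
40..48  inode  (8B, 8-aligned)
sizeof = 48, alignof = 8
data bytes 33, size 48 → padding 15

15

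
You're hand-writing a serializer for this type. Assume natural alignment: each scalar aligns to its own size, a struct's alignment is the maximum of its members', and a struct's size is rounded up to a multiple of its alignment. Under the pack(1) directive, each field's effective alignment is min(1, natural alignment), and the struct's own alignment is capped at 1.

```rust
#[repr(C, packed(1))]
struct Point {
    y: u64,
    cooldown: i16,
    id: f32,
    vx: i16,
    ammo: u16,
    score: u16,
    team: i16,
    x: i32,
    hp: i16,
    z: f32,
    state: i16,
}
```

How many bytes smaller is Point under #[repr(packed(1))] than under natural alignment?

6

natural layout:
  @0: y [8B, align 8] → 8
  @8: cooldown [2B, align 2] → 10
  +2 pad (align 4)
  @12: id [4B, align 4] → 16
  @16: vx [2B, align 2] → 18
  @18: ammo [2B, align 2] → 20
  @20: score [2B, align 2] → 22
  @22: team [2B, align 2] → 24
  @24: x [4B, align 4] → 28
  @28: hp [2B, align 2] → 30
  +2 pad (align 4)
  @32: z [4B, align 4] → 36
  @36: state [2B, align 2] → 38
  +2 tail pad (align 8)
  size 40, align 8
packed(1) layout:
  @0: y [8B, align 1] → 8
  @8: cooldown [2B, align 1] → 10
  @10: id [4B, align 1] → 14
  @14: vx [2B, align 1] → 16
  @16: ammo [2B, align 1] → 18
  @18: score [2B, align 1] → 20
  @20: team [2B, align 1] → 22
  @22: x [4B, align 1] → 26
  @26: hp [2B, align 1] → 28
  @28: z [4B, align 1] → 32
  @32: state [2B, align 1] → 34
  size 34, align 1
40 − 34 = 6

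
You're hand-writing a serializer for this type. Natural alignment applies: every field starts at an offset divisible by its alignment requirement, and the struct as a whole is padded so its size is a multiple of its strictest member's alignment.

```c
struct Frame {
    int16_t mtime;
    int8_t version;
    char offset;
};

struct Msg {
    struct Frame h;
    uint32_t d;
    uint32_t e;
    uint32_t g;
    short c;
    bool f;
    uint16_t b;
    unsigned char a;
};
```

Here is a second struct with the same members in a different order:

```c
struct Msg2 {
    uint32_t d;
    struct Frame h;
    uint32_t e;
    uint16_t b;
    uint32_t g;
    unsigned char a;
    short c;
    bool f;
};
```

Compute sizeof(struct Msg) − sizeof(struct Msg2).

-4

Frame: mtime at 0 (size 2, align 2) → ends 2; version at 2 (size 1, align 1) → ends 3; offset at 3 (size 1, align 1) → ends 4; total 4 bytes, alignment 2
h at 0 (size 4, align 2) → ends 4
d at 4 (size 4, align 4) → ends 8
e at 8 (size 4, align 4) → ends 12
g at 12 (size 4, align 4) → ends 16
c at 16 (size 2, align 2) → ends 18
f at 18 (size 1, align 1) → ends 19
pad 1 to align 2 for b
b at 20 (size 2, align 2) → ends 22
a at 22 (size 1, align 1) → ends 23
tail pad 1 to reach multiple of 4
total 24 bytes, alignment 4
— Msg2 —
d at 0 (size 4, align 4) → ends 4
h at 4 (size 4, align 2) → ends 8
e at 8 (size 4, align 4) → ends 12
b at 12 (size 2, align 2) → ends 14
pad 2 to align 4 for g
g at 16 (size 4, align 4) → ends 20
a at 20 (size 1, align 1) → ends 21
pad 1 to align 2 for c
c at 22 (size 2, align 2) → ends 24
f at 24 (size 1, align 1) → ends 25
tail pad 3 to reach multiple of 4
total 28 bytes, alignment 4
24 − 28 = -4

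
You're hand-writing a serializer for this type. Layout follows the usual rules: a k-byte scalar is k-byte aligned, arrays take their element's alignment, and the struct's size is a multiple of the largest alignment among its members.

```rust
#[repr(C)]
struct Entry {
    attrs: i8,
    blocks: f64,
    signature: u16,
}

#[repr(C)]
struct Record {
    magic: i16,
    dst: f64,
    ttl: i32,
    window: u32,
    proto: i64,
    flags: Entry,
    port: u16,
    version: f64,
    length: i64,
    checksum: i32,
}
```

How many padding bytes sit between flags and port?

0

Entry: @0: attrs [1B, align 1] → 1; +7 pad (align 8); @8: blocks [8B, align 8] → 16; @16: signature [2B, align 2] → 18; +6 tail pad (align 8); size 24, align 8
@0: magic [2B, align 2] → 2
+6 pad (align 8)
@8: dst [8B, align 8] → 16
@16: ttl [4B, align 4] → 20
@20: window [4B, align 4] → 24
@24: proto [8B, align 8] → 32
@32: flags [24B, align 8] → 56
@56: port [2B, align 2] → 58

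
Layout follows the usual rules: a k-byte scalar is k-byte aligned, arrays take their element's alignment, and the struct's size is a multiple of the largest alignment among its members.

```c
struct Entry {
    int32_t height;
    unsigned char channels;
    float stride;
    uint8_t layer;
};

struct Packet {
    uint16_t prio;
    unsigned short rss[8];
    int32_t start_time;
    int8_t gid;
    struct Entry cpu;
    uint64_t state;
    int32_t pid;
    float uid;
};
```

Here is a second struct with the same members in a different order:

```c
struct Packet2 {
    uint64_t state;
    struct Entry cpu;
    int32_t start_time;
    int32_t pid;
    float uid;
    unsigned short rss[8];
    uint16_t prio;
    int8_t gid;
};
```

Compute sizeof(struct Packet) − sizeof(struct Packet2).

Entry: 0..4  height  (4B, 4-aligned); 4..5  channels  (1B, 1-aligned); 5..8  -- padding (3B); 8..12  stride  (4B, 4-aligned); 12..13  layer  (1B, 1-aligned); 13..16  -- tail padding (3B); sizeof = 16, alignof = 4
0..2  prio  (2B, 2-aligned)
2..18  rss  (16B, 2-aligned)
18..20  -- padding (2B)
20..24  start_time  (4B, 4-aligned)
24..25  gid  (1B, 1-aligned)
25..28  -- padding (3B)
28..44  cpu  (16B, 4-aligned)
44..48  -- padding (4B)
48..56  state  (8B, 8-aligned)
56..60  pid  (4B, 4-aligned)
60..64  uid  (4B, 4-aligned)
sizeof = 64, alignof = 8
— Packet2 —
0..8  state  (8B, 8-aligned)
8..24  cpu  (16B, 4-aligned)
24..28  start_time  (4B, 4-aligned)
28..32  pid  (4B, 4-aligned)
32..36  uid  (4B, 4-aligned)
36..52  rss  (16B, 2-aligned)
52..54  prio  (2B, 2-aligned)
54..55  gid  (1B, 1-aligned)
55..56  -- tail padding (1B)
sizeof = 56, alignof = 8
64 − 56 = 8

8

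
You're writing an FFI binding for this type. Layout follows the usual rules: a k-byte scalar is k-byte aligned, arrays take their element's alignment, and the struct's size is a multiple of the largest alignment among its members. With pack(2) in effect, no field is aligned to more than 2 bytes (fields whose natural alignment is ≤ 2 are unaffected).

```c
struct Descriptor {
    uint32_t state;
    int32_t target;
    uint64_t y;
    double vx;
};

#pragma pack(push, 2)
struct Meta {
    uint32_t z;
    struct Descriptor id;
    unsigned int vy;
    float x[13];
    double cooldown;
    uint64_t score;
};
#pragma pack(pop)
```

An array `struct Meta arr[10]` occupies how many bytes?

Descriptor: state at 0 (size 4, align 4) → ends 4; target at 4 (size 4, align 4) → ends 8; y at 8 (size 8, align 8) → ends 16; vx at 16 (size 8, align 8) → ends 24; total 24 bytes, alignment 8
z at 0 (size 4, align 2) → ends 4
id at 4 (size 24, align 2) → ends 28
vy at 28 (size 4, align 2) → ends 32
x at 32 (size 52, align 2) → ends 84
cooldown at 84 (size 8, align 2) → ends 92
score at 92 (size 8, align 2) → ends 100
total 100 bytes, alignment 2
array of 10: 10 × 100 = 1000

1000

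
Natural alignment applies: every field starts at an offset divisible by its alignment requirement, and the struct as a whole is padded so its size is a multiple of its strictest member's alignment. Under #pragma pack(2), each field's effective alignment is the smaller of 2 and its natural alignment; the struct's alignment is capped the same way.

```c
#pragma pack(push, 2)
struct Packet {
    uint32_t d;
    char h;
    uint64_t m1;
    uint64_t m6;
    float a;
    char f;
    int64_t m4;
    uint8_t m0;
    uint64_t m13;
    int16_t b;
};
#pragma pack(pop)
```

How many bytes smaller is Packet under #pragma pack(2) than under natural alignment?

natural layout:
  0..4  d  (4B, 4-aligned)
  4..5  h  (1B, 1-aligned)
  5..8  -- padding (3B)
  8..16  m1  (8B, 8-aligned)
  16..24  m6  (8B, 8-aligned)
  24..28  a  (4B, 4-aligned)
  28..29  f  (1B, 1-aligned)
  29..32  -- padding (3B)
  32..40  m4  (8B, 8-aligned)
  40..41  m0  (1B, 1-aligned)
  41..48  -- padding (7B)
  48..56  m13  (8B, 8-aligned)
  56..58  b  (2B, 2-aligned)
  58..64  -- tail padding (6B)
  sizeof = 64, alignof = 8
packed(2) layout:
  0..4  d  (4B, 2-aligned)
  4..5  h  (1B, 1-aligned)
  5..6  -- padding (1B)
  6..14  m1  (8B, 2-aligned)
  14..22  m6  (8B, 2-aligned)
  22..26  a  (4B, 2-aligned)
  26..27  f  (1B, 1-aligned)
  27..28  -- padding (1B)
  28..36  m4  (8B, 2-aligned)
  36..37  m0  (1B, 1-aligned)
  37..38  -- padding (1B)
  38..46  m13  (8B, 2-aligned)
  46..48  b  (2B, 2-aligned)
  sizeof = 48, alignof = 2
64 − 48 = 16

16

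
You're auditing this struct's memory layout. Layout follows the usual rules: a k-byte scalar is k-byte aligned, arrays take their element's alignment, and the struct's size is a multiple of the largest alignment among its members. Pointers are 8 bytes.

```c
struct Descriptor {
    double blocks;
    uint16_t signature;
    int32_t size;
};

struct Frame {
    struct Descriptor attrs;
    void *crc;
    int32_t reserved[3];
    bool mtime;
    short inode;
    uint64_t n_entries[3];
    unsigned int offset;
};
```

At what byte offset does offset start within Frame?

64

Descriptor: @0: blocks [8B, align 8] → 8; @8: signature [2B, align 2] → 10; +2 pad (align 4); @12: size [4B, align 4] → 16; size 16, align 8
@0: attrs [16B, align 8] → 16
@16: crc [8B, align 8] → 24
@24: reserved [12B, align 4] → 36
@36: mtime [1B, align 1] → 37
+1 pad (align 2)
@38: inode [2B, align 2] → 40
@40: n_entries [24B, align 8] → 64
@64: offset [4B, align 4] → 68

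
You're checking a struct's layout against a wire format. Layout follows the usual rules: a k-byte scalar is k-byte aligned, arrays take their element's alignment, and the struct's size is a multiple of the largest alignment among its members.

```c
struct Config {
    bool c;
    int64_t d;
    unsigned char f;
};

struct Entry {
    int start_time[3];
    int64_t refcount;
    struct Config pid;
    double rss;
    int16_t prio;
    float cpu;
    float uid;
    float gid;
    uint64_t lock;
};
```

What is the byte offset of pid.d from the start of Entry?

32

Config: @0: c [1B, align 1] → 1; +7 pad (align 8); @8: d [8B, align 8] → 16; @16: f [1B, align 1] → 17; +7 tail pad (align 8); size 24, align 8
@0: start_time [12B, align 4] → 12
+4 pad (align 8)
@16: refcount [8B, align 8] → 24
@24: pid [24B, align 8] → 48
within Config: d at 8
24 + 8 = 32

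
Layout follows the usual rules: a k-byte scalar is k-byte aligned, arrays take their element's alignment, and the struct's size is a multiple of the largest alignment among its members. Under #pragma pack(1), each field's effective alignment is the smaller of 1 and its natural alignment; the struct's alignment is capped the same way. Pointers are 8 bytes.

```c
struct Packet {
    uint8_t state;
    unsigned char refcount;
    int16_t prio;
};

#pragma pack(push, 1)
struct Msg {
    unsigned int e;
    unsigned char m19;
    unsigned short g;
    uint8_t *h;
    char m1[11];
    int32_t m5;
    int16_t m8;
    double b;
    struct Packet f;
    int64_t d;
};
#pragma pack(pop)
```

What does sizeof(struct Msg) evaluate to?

52

Packet: @0: state [1B, align 1] → 1; @1: refcount [1B, align 1] → 2; @2: prio [2B, align 2] → 4; size 4, align 2
@0: e [4B, align 1] → 4
@4: m19 [1B, align 1] → 5
@5: g [2B, align 1] → 7
@7: h [8B, align 1] → 15
@15: m1 [11B, align 1] → 26
@26: m5 [4B, align 1] → 30
@30: m8 [2B, align 1] → 32
@32: b [8B, align 1] → 40
@40: f [4B, align 1] → 44
@44: d [8B, align 1] → 52
size 52, align 1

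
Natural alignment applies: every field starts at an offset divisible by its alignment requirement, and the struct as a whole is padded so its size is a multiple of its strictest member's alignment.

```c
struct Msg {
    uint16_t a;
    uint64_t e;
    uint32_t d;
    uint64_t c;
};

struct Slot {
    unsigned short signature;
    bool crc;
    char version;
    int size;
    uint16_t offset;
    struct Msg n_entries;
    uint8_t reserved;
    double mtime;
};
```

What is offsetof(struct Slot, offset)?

8

Msg: 0..2  a  (2B, 2-aligned); 2..8  -- padding (6B); 8..16  e  (8B, 8-aligned); 16..20  d  (4B, 4-aligned); 20..24  -- padding (4B); 24..32  c  (8B, 8-aligned); sizeof = 32, alignof = 8
0..2  signature  (2B, 2-aligned)
2..3  crc  (1B, 1-aligned)
3..4  version  (1B, 1-aligned)
4..8  size  (4B, 4-aligned)
8..10  offset  (2B, 2-aligned)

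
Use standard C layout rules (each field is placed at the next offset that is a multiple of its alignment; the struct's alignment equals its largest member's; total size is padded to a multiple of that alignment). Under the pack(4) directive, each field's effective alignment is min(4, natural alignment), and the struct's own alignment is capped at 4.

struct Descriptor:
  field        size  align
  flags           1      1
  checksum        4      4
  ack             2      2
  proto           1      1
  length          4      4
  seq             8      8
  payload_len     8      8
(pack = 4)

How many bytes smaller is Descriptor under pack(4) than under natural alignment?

0

natural layout:
  0..1  flags  (1B, 1-aligned)
  1..4  -- padding (3B)
  4..8  checksum  (4B, 4-aligned)
  8..10  ack  (2B, 2-aligned)
  10..11  proto  (1B, 1-aligned)
  11..12  -- padding (1B)
  12..16  length  (4B, 4-aligned)
  16..24  seq  (8B, 8-aligned)
  24..32  payload_len  (8B, 8-aligned)
  sizeof = 32, alignof = 8
packed(4) layout:
  0..1  flags  (1B, 1-aligned)
  1..4  -- padding (3B)
  4..8  checksum  (4B, 4-aligned)
  8..10  ack  (2B, 2-aligned)
  10..11  proto  (1B, 1-aligned)
  11..12  -- padding (1B)
  12..16  length  (4B, 4-aligned)
  16..24  seq  (8B, 4-aligned)
  24..32  payload_len  (8B, 4-aligned)
  sizeof = 32, alignof = 4
32 − 32 = 0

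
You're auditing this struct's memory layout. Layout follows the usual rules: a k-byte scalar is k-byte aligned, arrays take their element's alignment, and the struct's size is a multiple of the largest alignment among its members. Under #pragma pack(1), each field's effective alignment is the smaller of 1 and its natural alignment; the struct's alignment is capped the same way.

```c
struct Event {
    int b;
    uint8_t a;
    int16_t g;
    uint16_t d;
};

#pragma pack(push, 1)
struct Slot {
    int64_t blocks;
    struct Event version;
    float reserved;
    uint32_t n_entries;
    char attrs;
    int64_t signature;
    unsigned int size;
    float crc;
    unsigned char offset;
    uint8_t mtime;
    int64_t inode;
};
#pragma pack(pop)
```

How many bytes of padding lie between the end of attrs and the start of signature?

Event: 0..4  b  (4B, 4-aligned); 4..5  a  (1B, 1-aligned); 5..6  -- padding (1B); 6..8  g  (2B, 2-aligned); 8..10  d  (2B, 2-aligned); 10..12  -- tail padding (2B); sizeof = 12, alignof = 4
0..8  blocks  (8B, 1-aligned)
8..20  version  (12B, 1-aligned)
20..24  reserved  (4B, 1-aligned)
24..28  n_entries  (4B, 1-aligned)
28..29  attrs  (1B, 1-aligned)
29..37  signature  (8B, 1-aligned)

0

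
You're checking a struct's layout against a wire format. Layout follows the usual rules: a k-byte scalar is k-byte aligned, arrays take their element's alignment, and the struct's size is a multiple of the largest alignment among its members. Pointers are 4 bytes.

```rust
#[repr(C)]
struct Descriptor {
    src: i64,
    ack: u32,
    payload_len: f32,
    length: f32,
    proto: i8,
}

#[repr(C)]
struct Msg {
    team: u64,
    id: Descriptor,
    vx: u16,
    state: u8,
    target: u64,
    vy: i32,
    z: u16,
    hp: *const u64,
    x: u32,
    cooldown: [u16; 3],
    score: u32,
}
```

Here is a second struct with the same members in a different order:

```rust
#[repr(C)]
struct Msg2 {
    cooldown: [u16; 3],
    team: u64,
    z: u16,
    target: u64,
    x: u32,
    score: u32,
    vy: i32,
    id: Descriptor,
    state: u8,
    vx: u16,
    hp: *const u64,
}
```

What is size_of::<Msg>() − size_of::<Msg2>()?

Descriptor: 0..8  src  (8B, 8-aligned); 8..12  ack  (4B, 4-aligned); 12..16  payload_len  (4B, 4-aligned); 16..20  length  (4B, 4-aligned); 20..21  proto  (1B, 1-aligned); 21..24  -- tail padding (3B); sizeof = 24, alignof = 8
0..8  team  (8B, 8-aligned)
8..32  id  (24B, 8-aligned)
32..34  vx  (2B, 2-aligned)
34..35  state  (1B, 1-aligned)
35..40  -- padding (5B)
40..48  target  (8B, 8-aligned)
48..52  vy  (4B, 4-aligned)
52..54  z  (2B, 2-aligned)
54..56  -- padding (2B)
56..60  hp  (4B, 4-aligned)
60..64  x  (4B, 4-aligned)
64..70  cooldown  (6B, 2-aligned)
70..72  -- padding (2B)
72..76  score  (4B, 4-aligned)
76..80  -- tail padding (4B)
sizeof = 80, alignof = 8
— Msg2 —
0..6  cooldown  (6B, 2-aligned)
6..8  -- padding (2B)
8..16  team  (8B, 8-aligned)
16..18  z  (2B, 2-aligned)
18..24  -- padding (6B)
24..32  target  (8B, 8-aligned)
32..36  x  (4B, 4-aligned)
36..40  score  (4B, 4-aligned)
40..44  vy  (4B, 4-aligned)
44..48  -- padding (4B)
48..72  id  (24B, 8-aligned)
72..73  state  (1B, 1-aligned)
73..74  -- padding (1B)
74..76  vx  (2B, 2-aligned)
76..80  hp  (4B, 4-aligned)
sizeof = 80, alignof = 8
80 − 80 = 0

0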